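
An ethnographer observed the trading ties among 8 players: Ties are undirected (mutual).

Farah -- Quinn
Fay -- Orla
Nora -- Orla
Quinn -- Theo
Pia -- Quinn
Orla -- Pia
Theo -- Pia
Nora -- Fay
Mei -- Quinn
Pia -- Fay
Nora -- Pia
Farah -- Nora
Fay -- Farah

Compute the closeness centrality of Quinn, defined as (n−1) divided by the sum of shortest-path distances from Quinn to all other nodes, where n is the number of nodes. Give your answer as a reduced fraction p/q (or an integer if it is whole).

Distances from Quinn: Farah:1, Fay:2, Mei:1, Nora:2, Orla:2, Pia:1, Theo:1. Sum = 10.
n = 8, so closeness = 7/10.

7/10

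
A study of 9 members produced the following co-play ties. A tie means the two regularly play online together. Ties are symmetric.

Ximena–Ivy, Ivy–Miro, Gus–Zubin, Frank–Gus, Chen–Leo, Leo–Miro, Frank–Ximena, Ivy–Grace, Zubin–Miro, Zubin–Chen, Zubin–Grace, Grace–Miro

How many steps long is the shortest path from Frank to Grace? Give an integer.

3

One shortest route is Frank – Ximena – Ivy – Grace, which uses 3 edges, and at distance 2 from Frank we only reach {Ivy, Zubin}, which does not include Grace. So d(Frank,Grace) = 3.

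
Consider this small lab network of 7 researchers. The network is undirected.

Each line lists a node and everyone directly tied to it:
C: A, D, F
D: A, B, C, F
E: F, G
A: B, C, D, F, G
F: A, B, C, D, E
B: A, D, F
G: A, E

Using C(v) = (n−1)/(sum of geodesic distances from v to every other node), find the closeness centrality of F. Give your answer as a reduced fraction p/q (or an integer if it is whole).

Distances from F: A:1, B:1, C:1, D:1, E:1, G:2. Sum = 7.
n = 7, so closeness = 6/7.

6/7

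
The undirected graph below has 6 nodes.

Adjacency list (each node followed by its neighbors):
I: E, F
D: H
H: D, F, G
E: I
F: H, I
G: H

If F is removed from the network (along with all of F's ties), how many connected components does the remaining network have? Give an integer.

Without F, the remaining ties split the others into: {E, I}; {D, G, H}.
That's 2 separate components.

2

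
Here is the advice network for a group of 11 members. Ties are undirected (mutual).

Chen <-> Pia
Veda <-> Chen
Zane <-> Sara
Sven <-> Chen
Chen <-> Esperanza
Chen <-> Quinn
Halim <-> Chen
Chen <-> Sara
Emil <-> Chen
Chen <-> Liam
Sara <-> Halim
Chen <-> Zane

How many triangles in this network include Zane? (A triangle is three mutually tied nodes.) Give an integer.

Zane's neighbors: Chen and Sara.
Neighbor pairs that are themselves tied: Zane–Chen–Sara. Each forms one triangle with Zane, for 1 in total.

1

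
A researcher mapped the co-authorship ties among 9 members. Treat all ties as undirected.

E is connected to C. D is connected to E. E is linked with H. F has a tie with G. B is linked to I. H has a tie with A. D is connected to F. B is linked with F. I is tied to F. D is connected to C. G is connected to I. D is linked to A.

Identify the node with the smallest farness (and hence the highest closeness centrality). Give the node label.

D

Farness (sum of distances to all others) for each node — A:17, B:19, C:17, D:12, E:16, F:13, G:19, H:21, I:18.
The smallest farness is 12, for D, so D has the highest closeness.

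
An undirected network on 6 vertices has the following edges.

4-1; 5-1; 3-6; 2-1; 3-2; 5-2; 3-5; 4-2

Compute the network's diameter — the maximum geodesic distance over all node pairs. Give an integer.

3

Eccentricity of each node (its greatest distance to any other): 1:3, 2:2, 3:2, 4:3, 5:2, 6:3.
The maximum eccentricity is 3, realized for instance by the pair 1–6 via 1 – 5 – 3 – 6. So the diameter is 3.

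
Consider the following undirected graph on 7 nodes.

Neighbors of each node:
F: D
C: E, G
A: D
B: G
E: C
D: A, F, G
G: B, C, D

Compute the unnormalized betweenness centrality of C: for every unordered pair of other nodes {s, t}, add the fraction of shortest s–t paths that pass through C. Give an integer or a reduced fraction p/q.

Pairs whose geodesics pass through C — A–E: 1; B–E: 1; F–E: 1; G–E: 1; D–E: 1.
All other pairs contribute 0.
Summing the contributions gives betweenness(C) = 5.

5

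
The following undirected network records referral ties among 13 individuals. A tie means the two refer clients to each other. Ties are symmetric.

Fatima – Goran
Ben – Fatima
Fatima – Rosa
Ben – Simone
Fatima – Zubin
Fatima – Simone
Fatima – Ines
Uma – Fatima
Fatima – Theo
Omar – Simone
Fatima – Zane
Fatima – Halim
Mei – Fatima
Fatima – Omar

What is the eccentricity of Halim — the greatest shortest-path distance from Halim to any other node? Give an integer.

Distances from Halim: Ben:2, Fatima:1, Goran:2, Ines:2, Mei:2, Omar:2, Rosa:2, Simone:2, Theo:2, Uma:2, Zane:2, Zubin:2.
The largest is 2 (to Ben, Simone, Theo, Zane, Goran, Omar, Ines, Uma, Mei, Zubin, and Rosa), so the eccentricity of Halim is 2.

2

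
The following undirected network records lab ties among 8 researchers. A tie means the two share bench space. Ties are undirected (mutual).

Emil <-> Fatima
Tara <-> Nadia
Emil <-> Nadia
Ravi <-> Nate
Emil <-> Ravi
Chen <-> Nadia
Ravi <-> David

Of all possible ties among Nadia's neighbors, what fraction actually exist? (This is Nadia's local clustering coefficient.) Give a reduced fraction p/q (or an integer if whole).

Nadia's neighbors: Chen, Emil, and Tara (k = 3).
Possible neighbor pairs: C(3,2) = 3. Edges among them: none → e = 0.
Clustering(Nadia) = 0/3 = 0.

0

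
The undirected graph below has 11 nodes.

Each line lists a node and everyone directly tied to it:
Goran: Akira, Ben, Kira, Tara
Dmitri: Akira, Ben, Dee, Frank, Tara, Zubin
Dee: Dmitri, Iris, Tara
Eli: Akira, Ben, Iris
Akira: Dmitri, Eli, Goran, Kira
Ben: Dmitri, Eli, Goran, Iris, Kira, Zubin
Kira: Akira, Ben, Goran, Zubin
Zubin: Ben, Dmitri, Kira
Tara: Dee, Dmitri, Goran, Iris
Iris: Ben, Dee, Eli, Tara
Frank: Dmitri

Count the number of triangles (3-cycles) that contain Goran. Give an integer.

2

Goran's neighbors: Akira, Ben, Kira, and Tara.
Neighbor pairs that are themselves tied: Goran–Akira–Kira; Goran–Ben–Kira. Each forms one triangle with Goran, for 2 in total.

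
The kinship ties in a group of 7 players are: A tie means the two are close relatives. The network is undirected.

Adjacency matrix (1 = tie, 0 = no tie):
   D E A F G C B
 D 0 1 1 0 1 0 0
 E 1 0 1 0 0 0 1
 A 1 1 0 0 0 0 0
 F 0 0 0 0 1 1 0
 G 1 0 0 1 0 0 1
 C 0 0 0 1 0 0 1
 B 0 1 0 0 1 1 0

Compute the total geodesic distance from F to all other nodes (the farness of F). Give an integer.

Distances from F: A:3, B:2, C:1, D:2, E:3, G:1.
Sum = 3 + 2 + 1 + 2 + 3 + 1 = 12.

12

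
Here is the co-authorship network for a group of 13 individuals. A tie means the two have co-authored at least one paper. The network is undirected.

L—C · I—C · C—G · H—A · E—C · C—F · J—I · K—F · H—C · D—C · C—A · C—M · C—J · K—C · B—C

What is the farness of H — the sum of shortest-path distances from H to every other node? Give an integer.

Distances from H: A:1, B:2, C:1, D:2, E:2, F:2, G:2, I:2, J:2, K:2, L:2, M:2.
Sum = 1 + 2 + 1 + 2 + 2 + 2 + 2 + 2 + 2 + 2 + 2 + 2 = 22.

22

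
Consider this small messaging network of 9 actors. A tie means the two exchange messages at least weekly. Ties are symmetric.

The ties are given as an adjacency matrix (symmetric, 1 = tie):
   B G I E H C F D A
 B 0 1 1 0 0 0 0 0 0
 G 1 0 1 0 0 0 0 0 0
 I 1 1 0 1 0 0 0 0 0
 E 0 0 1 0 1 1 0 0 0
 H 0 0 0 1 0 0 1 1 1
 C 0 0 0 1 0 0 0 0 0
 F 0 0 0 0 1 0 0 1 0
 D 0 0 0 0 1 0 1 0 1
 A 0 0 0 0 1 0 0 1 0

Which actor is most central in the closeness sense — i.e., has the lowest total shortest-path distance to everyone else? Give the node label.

Farness (sum of distances to all others) for each node — A:20, B:22, C:20, D:19, E:13, F:20, G:22, H:14, I:16.
The smallest farness is 13, for E, so E has the highest closeness.

E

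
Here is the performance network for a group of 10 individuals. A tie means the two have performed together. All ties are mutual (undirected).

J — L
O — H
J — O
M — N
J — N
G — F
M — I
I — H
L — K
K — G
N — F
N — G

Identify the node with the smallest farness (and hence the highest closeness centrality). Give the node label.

Farness (sum of distances to all others) for each node — F:21, G:19, H:24, I:23, J:16, K:22, L:21, M:19, N:15, O:20.
The smallest farness is 15, for N, so N has the highest closeness.

N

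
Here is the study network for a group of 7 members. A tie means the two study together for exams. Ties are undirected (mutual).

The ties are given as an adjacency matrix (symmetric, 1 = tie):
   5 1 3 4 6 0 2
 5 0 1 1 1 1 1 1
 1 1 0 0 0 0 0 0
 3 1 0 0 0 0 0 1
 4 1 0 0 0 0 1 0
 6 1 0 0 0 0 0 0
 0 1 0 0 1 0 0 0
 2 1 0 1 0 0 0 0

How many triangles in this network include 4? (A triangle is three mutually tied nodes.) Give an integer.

4's neighbors: 0 and 5.
Neighbor pairs that are themselves tied: 4–0–5. Each forms one triangle with 4, for 1 in total.

1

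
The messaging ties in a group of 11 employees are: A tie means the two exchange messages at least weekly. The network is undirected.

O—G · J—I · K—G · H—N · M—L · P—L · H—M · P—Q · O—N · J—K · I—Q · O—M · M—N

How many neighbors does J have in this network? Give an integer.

J is directly tied to I and K. That is 2 neighbors, so the degree of J is 2.

2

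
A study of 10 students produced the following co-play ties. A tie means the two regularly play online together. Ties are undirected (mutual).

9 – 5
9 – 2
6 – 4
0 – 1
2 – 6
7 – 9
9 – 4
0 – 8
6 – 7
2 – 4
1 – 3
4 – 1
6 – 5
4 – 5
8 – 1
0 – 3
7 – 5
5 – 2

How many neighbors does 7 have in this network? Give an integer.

3

7 is directly tied to 5, 6, and 9. That is 3 neighbors, so the degree of 7 is 3.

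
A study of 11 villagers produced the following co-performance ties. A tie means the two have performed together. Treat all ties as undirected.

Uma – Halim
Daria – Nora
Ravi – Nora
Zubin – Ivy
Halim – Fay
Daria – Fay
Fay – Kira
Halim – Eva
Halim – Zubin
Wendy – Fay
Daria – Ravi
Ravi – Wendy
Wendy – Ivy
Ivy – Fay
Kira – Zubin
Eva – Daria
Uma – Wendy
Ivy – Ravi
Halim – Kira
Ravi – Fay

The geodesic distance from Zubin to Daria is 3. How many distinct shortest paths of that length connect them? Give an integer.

5

The shortest distance is 3. The length-3 paths are: Zubin–Halim–Eva–Daria; Zubin–Halim–Fay–Daria; Zubin–Ivy–Fay–Daria; Zubin–Kira–Fay–Daria; Zubin–Ivy–Ravi–Daria.
That gives 5 distinct shortest paths.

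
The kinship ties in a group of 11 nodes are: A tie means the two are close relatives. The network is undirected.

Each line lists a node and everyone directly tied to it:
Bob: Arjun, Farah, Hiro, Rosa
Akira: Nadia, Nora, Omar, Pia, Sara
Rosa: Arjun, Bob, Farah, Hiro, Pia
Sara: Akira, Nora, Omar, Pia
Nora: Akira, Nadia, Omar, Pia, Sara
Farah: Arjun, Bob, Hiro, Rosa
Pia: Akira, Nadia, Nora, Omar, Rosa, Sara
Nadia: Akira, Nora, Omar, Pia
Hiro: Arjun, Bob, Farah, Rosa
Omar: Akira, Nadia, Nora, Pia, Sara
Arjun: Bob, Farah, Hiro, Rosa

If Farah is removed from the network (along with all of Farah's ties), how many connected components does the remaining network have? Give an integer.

Farah's neighbors (Arjun, Bob, Hiro, and Rosa) remain reachable from one another through other ties, so the rest of the network stays in one piece.

1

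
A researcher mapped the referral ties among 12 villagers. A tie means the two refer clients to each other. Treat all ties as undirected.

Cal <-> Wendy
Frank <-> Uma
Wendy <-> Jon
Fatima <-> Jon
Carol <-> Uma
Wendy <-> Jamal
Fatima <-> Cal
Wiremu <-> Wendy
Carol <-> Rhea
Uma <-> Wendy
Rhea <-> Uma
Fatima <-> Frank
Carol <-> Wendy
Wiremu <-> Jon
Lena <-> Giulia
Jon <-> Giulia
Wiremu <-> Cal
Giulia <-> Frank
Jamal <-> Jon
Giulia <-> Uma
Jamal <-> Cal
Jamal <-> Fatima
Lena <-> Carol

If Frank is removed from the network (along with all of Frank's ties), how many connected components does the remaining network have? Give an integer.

Frank's neighbors (Fatima, Giulia, and Uma) remain reachable from one another through other ties, so the rest of the network stays in one piece.

1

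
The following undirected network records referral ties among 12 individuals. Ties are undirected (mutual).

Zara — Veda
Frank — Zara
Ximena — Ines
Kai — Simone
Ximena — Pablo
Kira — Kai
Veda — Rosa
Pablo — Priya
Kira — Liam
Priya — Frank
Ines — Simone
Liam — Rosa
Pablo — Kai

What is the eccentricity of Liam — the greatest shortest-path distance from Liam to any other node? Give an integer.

Distances from Liam: Frank:4, Ines:4, Kai:2, Kira:1, Pablo:3, Priya:4, Rosa:1, Simone:3, Veda:2, Ximena:4, Zara:3.
The largest is 4 (to Frank, Priya, Ximena, and Ines), so the eccentricity of Liam is 4.

4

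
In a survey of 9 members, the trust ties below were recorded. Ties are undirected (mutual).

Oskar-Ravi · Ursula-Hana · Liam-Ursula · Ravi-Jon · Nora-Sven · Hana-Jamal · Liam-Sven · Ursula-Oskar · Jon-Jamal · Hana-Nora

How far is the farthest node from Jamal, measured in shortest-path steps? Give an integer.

Distances from Jamal: Hana:1, Jon:1, Liam:3, Nora:2, Oskar:3, Ravi:2, Sven:3, Ursula:2.
The largest is 3 (to Oskar, Liam, and Sven), so the eccentricity of Jamal is 3.

3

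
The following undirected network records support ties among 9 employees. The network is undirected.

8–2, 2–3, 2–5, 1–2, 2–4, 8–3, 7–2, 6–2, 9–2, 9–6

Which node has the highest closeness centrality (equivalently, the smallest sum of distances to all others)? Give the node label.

Farness (sum of distances to all others) for each node — 1:15, 2:8, 3:14, 4:15, 5:15, 6:14, 7:15, 8:14, 9:14.
The smallest farness is 8, for 2, so 2 has the highest closeness.

2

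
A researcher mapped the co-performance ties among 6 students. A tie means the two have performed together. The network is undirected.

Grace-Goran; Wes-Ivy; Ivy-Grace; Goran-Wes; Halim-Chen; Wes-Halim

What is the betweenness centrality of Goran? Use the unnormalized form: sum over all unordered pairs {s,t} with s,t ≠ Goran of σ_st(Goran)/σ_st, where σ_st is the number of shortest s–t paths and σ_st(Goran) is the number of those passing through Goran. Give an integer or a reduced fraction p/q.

Pairs whose geodesics pass through Goran — Grace–Halim: 1/2; Grace–Wes: 1/2; Grace–Chen: 1/2.
All other pairs contribute 0.
Summing the contributions gives betweenness(Goran) = 3/2.

3/2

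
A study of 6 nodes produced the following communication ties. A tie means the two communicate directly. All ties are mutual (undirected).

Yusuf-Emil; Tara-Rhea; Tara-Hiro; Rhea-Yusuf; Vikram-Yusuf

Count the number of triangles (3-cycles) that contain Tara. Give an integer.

0

Tara's neighbors are Hiro and Rhea, but none of them are tied to each other, so no triangle contains Tara.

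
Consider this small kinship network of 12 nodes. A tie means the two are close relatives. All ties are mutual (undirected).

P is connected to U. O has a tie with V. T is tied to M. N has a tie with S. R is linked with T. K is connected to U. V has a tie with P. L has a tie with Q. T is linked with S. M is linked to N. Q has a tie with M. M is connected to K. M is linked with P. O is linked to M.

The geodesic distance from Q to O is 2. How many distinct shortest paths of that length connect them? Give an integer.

1

The shortest distance is 2, and the only length-2 path is Q–M–O. So there is exactly 1 shortest path.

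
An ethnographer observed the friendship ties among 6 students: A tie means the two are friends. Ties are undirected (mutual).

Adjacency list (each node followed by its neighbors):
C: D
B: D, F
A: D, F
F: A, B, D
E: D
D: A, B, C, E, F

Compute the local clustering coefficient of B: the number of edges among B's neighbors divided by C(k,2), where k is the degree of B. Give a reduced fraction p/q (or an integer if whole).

B's neighbors: D and F (k = 2).
Possible neighbor pairs: C(2,2) = 1. Edges among them: D–F → e = 1.
Clustering(B) = 1/1.

1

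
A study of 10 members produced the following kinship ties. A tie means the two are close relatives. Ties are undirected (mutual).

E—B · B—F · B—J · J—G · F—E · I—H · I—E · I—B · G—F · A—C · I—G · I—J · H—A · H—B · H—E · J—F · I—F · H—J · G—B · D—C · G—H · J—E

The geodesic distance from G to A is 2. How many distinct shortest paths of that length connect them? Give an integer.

The shortest distance is 2, and the only length-2 path is G–H–A. So there is exactly 1 shortest path.

1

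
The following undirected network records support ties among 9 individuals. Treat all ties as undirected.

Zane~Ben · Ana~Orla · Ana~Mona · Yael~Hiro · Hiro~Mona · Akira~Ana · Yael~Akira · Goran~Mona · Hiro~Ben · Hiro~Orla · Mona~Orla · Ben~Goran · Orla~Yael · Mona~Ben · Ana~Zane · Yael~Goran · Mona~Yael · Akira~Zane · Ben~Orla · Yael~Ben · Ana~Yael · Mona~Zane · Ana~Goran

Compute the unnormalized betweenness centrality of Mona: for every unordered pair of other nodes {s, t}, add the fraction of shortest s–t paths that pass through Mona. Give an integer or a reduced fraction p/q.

Pairs whose geodesics pass through Mona — Goran–Orla: 1/4; Goran–Zane: 1/3; Goran–Hiro: 1/3; Orla–Zane: 1/3; Zane–Yael: 1/4; Zane–Hiro: 1/2; Ana–Ben: 1/5; Ana–Hiro: 1/3.
All other pairs contribute 0.
Summing the contributions gives betweenness(Mona) = 38/15.

38/15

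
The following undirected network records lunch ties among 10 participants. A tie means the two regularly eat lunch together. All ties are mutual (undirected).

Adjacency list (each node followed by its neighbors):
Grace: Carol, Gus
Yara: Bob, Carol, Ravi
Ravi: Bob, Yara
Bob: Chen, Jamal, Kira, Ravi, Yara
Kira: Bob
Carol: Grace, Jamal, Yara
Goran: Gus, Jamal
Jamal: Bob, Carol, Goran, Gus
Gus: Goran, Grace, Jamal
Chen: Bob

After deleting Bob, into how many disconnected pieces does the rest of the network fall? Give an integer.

Without Bob, the remaining ties split the others into: {Carol, Goran, Grace, Gus, Jamal, Ravi, Yara}; {Kira}; {Chen}.
That's 3 separate components.

3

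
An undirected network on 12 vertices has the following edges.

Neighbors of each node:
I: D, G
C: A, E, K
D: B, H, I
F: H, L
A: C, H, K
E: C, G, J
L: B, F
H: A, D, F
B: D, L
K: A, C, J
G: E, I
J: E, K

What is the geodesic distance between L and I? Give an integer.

3

One shortest route is L – B – D – I, which uses 3 edges, and at distance 2 from L we only reach {D, H}, which does not include I. So d(L,I) = 3.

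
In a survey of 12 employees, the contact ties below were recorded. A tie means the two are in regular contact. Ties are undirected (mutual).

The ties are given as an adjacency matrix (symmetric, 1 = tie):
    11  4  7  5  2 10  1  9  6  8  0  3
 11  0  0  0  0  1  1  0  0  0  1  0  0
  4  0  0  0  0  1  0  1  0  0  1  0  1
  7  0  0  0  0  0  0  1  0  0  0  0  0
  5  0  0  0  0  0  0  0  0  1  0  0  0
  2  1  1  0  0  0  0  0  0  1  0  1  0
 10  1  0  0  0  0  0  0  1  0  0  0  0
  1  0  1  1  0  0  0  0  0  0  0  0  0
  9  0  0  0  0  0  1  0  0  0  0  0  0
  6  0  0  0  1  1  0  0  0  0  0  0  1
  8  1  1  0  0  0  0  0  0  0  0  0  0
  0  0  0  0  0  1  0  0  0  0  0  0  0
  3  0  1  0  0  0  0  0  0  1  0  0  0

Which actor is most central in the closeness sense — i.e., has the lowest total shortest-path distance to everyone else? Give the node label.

Farness (sum of distances to all others) for each node — 0:30, 1:30, 2:20, 3:28, 4:22, 5:36, 6:26, 7:40, 8:26, 9:42, 10:32, 11:24.
The smallest farness is 20, for 2, so 2 has the highest closeness.

2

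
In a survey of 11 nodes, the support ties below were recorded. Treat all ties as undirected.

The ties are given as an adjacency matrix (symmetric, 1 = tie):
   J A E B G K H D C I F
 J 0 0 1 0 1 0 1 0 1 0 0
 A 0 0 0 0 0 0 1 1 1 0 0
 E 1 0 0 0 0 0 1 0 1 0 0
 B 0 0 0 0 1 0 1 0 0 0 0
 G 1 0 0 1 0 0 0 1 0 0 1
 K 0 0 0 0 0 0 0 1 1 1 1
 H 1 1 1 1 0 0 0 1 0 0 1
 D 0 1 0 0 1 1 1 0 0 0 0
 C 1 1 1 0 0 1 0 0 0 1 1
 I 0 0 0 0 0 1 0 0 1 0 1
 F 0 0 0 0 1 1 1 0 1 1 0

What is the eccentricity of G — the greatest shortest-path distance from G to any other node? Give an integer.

2

Distances from G: A:2, B:1, C:2, D:1, E:2, F:1, H:2, I:2, J:1, K:2.
The largest is 2 (to C, E, H, K, I, and A), so the eccentricity of G is 2.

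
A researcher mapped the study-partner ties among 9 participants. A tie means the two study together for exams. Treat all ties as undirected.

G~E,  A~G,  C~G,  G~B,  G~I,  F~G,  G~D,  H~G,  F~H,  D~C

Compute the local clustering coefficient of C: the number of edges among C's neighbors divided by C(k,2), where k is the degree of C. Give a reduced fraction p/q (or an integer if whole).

C's neighbors: D and G (k = 2).
Possible neighbor pairs: C(2,2) = 1. Edges among them: D–G → e = 1.
Clustering(C) = 1/1.

1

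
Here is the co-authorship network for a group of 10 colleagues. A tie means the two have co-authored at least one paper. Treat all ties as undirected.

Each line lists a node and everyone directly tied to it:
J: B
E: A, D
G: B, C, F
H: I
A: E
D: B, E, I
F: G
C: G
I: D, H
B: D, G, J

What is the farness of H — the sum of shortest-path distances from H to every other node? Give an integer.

Distances from H: A:4, B:3, C:5, D:2, E:3, F:5, G:4, I:1, J:4.
Sum = 4 + 3 + 5 + 2 + 3 + 5 + 4 + 1 + 4 = 31.

31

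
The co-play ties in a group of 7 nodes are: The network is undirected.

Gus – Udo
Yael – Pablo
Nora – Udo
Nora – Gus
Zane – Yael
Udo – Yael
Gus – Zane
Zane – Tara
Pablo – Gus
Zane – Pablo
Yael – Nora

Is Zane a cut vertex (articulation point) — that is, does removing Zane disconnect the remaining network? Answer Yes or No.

Yes

Removing Zane leaves {Gus, Nora, Pablo, Udo, and Yael} with no path to {Tara}, so the network splits into 2 components. Zane is a cut vertex.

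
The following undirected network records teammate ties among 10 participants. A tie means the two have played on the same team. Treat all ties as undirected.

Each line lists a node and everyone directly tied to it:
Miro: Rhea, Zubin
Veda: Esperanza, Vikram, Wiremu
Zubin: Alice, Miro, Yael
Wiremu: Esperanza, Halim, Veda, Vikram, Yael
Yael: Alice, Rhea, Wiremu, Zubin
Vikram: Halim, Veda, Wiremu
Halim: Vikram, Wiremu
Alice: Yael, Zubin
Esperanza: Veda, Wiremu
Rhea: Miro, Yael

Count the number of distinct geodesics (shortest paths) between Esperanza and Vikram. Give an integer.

2

The shortest distance is 2. The length-2 paths are: Esperanza–Veda–Vikram; Esperanza–Wiremu–Vikram.
That gives 2 distinct shortest paths.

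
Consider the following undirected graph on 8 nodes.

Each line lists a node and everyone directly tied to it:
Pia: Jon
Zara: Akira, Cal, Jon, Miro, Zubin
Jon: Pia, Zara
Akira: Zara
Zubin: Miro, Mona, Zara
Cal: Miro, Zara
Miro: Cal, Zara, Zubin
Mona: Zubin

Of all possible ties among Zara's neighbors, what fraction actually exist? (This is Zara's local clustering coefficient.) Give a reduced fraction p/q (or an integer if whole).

1/5

Zara's neighbors: Akira, Cal, Jon, Miro, and Zubin (k = 5).
Possible neighbor pairs: C(5,2) = 10. Edges among them: Cal–Miro, Miro–Zubin → e = 2.
Clustering(Zara) = 2/10 = 1/5.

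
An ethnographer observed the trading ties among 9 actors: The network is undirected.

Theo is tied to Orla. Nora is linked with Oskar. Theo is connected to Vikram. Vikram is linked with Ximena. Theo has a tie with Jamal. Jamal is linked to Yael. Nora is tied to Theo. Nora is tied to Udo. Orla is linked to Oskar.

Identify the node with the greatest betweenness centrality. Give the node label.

Unnormalized betweenness of each node: Jamal:7, Nora:19/2, Orla:5/2, Oskar:1, Theo:21, Udo:0, Vikram:7, Ximena:0, Yael:0.
Theo has the largest value, 21, making it the main broker — the node through which the most shortest paths run.

Theo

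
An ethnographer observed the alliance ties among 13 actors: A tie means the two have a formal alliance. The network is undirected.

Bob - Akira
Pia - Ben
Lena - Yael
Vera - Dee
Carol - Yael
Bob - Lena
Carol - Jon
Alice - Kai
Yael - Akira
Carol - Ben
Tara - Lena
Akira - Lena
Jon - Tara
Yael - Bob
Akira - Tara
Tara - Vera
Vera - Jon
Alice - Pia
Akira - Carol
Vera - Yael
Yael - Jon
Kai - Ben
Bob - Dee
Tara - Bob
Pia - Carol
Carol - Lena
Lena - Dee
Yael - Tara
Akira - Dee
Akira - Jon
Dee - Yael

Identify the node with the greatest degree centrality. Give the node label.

Yael

Degrees — Akira:7, Alice:2, Ben:3, Bob:5, Carol:6, Dee:5, Jon:5, Kai:2, Lena:6, Pia:3, Tara:6, Vera:4, Yael:8.
The maximum is 8, attained only by Yael.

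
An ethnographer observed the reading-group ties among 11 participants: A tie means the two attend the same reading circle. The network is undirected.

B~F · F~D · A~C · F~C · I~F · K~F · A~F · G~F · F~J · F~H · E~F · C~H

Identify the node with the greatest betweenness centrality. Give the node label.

Unnormalized betweenness of each node: A:0, B:0, C:1/2, D:0, E:0, F:85/2, G:0, H:0, I:0, J:0, K:0.
F has the largest value, 85/2, making it the main broker — the node through which the most shortest paths run.

F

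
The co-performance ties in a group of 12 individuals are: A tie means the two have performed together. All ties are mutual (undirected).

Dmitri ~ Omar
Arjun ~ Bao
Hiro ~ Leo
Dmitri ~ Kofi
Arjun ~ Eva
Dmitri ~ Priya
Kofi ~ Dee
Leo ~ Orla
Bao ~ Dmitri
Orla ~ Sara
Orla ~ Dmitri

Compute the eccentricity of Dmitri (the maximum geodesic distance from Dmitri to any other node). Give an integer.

Distances from Dmitri: Arjun:2, Bao:1, Dee:2, Eva:3, Hiro:3, Kofi:1, Leo:2, Omar:1, Orla:1, Priya:1, Sara:2.
The largest is 3 (to Eva and Hiro), so the eccentricity of Dmitri is 3.

3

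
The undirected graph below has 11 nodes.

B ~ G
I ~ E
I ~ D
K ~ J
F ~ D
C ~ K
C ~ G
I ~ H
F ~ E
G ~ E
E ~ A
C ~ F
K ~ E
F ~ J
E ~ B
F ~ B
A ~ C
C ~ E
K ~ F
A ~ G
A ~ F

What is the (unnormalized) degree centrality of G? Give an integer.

G is directly tied to A, B, C, and E. That is 4 neighbors, so the degree of G is 4.

4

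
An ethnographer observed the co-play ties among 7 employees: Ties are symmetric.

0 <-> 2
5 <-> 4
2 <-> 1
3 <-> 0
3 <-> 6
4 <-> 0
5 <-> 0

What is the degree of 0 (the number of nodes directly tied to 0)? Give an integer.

0 is directly tied to 2, 3, 4, and 5. That is 4 neighbors, so the degree of 0 is 4.

4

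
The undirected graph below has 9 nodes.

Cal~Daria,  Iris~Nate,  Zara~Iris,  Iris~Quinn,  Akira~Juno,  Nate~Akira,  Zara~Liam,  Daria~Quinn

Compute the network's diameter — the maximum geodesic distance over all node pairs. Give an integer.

6

Eccentricity of each node (its greatest distance to any other): Akira:5, Cal:6, Daria:5, Iris:3, Juno:6, Liam:5, Nate:4, Quinn:4, Zara:4.
The maximum eccentricity is 6, realized for instance by the pair Juno–Cal via Juno – Akira – Nate – Iris – Quinn – Daria – Cal. So the diameter is 6.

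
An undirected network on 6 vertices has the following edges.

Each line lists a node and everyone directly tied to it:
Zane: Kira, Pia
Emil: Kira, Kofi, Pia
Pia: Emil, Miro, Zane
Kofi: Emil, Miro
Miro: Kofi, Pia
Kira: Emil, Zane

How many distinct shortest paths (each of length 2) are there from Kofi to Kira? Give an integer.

1

The shortest distance is 2, and the only length-2 path is Kofi–Emil–Kira. So there is exactly 1 shortest path.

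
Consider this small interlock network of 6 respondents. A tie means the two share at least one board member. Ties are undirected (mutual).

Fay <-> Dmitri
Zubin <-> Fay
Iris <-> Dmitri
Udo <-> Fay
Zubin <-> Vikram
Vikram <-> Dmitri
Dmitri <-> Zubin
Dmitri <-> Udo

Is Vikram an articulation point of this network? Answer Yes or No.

Even without Vikram, every remaining node can still reach every other (the residual graph is connected), so Vikram is not a cut vertex.

No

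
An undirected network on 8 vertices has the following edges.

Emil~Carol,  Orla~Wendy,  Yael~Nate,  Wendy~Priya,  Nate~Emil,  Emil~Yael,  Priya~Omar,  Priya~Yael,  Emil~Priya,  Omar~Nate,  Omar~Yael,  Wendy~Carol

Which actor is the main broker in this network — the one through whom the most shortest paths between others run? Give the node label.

Unnormalized betweenness of each node: Carol:3/2, Emil:55/12, Nate:7/12, Omar:5/6, Orla:0, Priya:22/3, Wendy:27/4, Yael:17/12.
Priya has the largest value, 22/3, making it the main broker — the node through which the most shortest paths run.

Priya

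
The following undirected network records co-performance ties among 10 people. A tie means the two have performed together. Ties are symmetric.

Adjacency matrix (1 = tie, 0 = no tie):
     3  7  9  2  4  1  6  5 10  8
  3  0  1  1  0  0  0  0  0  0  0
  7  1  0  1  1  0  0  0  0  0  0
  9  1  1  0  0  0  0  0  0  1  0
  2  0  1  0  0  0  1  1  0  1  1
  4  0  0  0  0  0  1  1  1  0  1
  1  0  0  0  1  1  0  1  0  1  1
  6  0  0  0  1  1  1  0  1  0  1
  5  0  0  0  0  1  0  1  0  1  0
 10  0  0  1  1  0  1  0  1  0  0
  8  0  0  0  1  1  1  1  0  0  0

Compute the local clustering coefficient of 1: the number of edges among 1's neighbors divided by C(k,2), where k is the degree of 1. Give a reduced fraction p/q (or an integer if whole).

1's neighbors: 2, 4, 6, 8, and 10 (k = 5).
Possible neighbor pairs: C(5,2) = 10. Edges among them: 2–6, 2–8, 2–10, 4–6, 4–8, 6–8 → e = 6.
Clustering(1) = 6/10 = 3/5.

3/5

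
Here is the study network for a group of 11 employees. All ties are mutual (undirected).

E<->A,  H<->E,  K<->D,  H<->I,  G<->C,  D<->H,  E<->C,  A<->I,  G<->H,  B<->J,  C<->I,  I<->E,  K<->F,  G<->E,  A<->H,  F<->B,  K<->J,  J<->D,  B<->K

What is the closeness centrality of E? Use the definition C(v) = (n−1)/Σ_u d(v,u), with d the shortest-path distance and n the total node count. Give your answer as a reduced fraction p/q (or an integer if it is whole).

Distances from E: A:1, B:4, C:1, D:2, F:4, G:1, H:1, I:1, J:3, K:3. Sum = 21.
n = 11, so closeness = 10/21.

10/21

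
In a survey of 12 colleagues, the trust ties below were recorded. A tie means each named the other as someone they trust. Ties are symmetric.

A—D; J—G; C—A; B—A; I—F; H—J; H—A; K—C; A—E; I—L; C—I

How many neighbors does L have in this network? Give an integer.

L is directly tied to I. That is 1 neighbor, so the degree of L is 1.

1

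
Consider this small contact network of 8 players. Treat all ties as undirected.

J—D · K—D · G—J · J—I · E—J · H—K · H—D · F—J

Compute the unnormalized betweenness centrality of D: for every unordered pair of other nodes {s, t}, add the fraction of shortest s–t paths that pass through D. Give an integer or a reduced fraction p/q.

10

Pairs whose geodesics pass through D — H–F: 1; H–G: 1; H–I: 1; H–E: 1; H–J: 1; F–K: 1; G–K: 1; I–K: 1; E–K: 1; J–K: 1.
All other pairs contribute 0.
Summing the contributions gives betweenness(D) = 10.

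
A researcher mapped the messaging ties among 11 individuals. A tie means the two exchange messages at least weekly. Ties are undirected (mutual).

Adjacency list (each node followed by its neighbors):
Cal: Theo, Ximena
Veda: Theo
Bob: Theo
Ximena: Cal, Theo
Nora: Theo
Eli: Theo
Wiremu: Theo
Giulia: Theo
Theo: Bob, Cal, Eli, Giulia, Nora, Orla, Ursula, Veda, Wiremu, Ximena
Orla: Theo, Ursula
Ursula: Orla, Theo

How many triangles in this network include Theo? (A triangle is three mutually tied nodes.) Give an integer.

Theo's neighbors: Bob, Cal, Eli, Giulia, Nora, Orla, Ursula, Veda, Wiremu, and Ximena.
Neighbor pairs that are themselves tied: Theo–Cal–Ximena; Theo–Orla–Ursula. Each forms one triangle with Theo, for 2 in total.

2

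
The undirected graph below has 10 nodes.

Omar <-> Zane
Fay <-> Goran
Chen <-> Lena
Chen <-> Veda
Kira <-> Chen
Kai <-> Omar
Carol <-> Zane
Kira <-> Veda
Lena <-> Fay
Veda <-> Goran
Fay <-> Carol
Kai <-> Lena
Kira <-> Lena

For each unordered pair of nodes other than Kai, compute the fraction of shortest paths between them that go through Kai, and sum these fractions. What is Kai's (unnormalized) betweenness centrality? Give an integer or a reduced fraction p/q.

13/2

Pairs whose geodesics pass through Kai — Omar–Fay: 1/2; Omar–Goran: 1/2; Omar–Veda: 2/2; Omar–Chen: 1; Omar–Kira: 1; Omar–Lena: 1; Zane–Chen: 1/2; Zane–Kira: 1/2; Zane–Lena: 1/2.
All other pairs contribute 0.
Summing the contributions gives betweenness(Kai) = 13/2.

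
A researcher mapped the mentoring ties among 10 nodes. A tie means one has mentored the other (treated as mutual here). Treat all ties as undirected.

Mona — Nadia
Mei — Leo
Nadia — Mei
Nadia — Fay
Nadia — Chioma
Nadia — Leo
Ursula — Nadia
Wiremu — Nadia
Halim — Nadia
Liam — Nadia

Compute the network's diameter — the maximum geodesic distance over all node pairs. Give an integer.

Eccentricity of each node (its greatest distance to any other): Chioma:2, Fay:2, Halim:2, Leo:2, Liam:2, Mei:2, Mona:2, Nadia:1, Ursula:2, Wiremu:2.
The maximum eccentricity is 2, realized for instance by the pair Mei–Chioma via Mei – Nadia – Chioma. So the diameter is 2.

2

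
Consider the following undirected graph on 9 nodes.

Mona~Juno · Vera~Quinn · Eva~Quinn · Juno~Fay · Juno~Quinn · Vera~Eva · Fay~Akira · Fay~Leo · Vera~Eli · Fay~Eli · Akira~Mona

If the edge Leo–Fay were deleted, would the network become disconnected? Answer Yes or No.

Yes

Without the Leo–Fay edge there is no alternate route between Leo and Fay, so the network disconnects. It is a bridge.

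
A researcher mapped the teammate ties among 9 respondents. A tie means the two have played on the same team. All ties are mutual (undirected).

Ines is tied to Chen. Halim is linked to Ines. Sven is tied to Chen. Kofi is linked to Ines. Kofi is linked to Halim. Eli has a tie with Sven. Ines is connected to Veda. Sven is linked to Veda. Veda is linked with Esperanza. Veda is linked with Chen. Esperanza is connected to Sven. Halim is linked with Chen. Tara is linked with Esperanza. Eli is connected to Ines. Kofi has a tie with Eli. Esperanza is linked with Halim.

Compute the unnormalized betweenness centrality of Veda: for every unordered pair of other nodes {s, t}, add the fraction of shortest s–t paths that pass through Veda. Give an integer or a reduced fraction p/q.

Pairs whose geodesics pass through Veda — Tara–Chen: 1/3; Tara–Ines: 1/2; Sven–Ines: 1/3; Chen–Esperanza: 1/3; Ines–Esperanza: 1/2.
All other pairs contribute 0.
Summing the contributions gives betweenness(Veda) = 2.

2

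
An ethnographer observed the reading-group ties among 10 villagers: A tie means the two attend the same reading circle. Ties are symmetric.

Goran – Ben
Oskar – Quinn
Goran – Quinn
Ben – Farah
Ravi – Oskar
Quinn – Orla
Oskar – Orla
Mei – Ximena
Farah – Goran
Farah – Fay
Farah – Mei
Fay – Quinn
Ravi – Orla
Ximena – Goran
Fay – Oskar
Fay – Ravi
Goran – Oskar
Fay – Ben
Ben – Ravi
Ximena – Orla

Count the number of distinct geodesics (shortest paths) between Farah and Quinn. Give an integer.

2

The shortest distance is 2. The length-2 paths are: Farah–Goran–Quinn; Farah–Fay–Quinn.
That gives 2 distinct shortest paths.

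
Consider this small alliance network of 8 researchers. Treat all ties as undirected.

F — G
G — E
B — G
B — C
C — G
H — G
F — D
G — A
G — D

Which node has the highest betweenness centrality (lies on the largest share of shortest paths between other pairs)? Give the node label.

Unnormalized betweenness of each node: A:0, B:0, C:0, D:0, E:0, F:0, G:19, H:0.
G has the largest value, 19, making it the main broker — the node through which the most shortest paths run.

G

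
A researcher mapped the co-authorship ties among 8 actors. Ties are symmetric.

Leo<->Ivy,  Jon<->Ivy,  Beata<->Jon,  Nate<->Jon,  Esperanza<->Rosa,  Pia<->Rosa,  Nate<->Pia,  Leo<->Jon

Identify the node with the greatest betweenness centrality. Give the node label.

Jon

Unnormalized betweenness of each node: Beata:0, Esperanza:0, Ivy:0, Jon:14, Leo:0, Nate:12, Pia:10, Rosa:6.
Jon has the largest value, 14, making it the main broker — the node through which the most shortest paths run.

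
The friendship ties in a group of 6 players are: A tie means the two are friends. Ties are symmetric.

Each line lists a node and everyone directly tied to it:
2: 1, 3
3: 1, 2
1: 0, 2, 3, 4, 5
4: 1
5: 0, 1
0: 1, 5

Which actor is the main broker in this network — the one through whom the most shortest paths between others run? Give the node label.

Unnormalized betweenness of each node: 0:0, 1:8, 2:0, 3:0, 4:0, 5:0.
1 has the largest value, 8, making it the main broker — the node through which the most shortest paths run.

1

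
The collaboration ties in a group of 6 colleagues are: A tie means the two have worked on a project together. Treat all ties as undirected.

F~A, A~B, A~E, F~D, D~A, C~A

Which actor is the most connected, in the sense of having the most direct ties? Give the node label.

Degrees — A:5, B:1, C:1, D:2, E:1, F:2.
The maximum is 5, attained only by A.

A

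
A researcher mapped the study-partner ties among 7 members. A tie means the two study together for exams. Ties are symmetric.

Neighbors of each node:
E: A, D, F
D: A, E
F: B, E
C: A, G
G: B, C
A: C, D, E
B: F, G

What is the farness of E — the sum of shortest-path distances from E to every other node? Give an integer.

10

Distances from E: A:1, B:2, C:2, D:1, F:1, G:3.
Sum = 1 + 2 + 2 + 1 + 1 + 3 = 10.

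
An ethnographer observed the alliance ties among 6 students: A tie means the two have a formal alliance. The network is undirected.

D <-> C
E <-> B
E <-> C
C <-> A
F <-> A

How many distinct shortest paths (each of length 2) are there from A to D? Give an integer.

1

The shortest distance is 2, and the only length-2 path is A–C–D. So there is exactly 1 shortest path.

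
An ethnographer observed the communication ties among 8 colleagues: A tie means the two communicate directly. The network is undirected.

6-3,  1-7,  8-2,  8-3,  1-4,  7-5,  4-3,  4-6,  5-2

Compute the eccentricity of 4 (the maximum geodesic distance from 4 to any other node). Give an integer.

Distances from 4: 1:1, 2:3, 3:1, 5:3, 6:1, 7:2, 8:2.
The largest is 3 (to 2 and 5), so the eccentricity of 4 is 3.

3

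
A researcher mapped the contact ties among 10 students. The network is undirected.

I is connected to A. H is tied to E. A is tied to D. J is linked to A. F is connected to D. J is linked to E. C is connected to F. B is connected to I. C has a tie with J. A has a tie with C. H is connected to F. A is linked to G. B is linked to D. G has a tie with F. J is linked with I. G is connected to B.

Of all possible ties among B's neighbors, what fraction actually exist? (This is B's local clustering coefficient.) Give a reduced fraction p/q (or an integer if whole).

0

B's neighbors: D, G, and I (k = 3).
Possible neighbor pairs: C(3,2) = 3. Edges among them: none → e = 0.
Clustering(B) = 0/3 = 0.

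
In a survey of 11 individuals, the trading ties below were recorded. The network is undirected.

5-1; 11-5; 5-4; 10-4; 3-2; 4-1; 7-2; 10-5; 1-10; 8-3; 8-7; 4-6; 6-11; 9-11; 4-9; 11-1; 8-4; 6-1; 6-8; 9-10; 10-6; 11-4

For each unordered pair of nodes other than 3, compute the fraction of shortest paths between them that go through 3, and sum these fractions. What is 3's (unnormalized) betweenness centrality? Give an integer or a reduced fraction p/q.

Pairs whose geodesics pass through 3 — 5–2: 1/2; 4–2: 1/2; 6–2: 1/2; 1–2: 2/4; 11–2: 2/4; 10–2: 2/4; 9–2: 1/2; 2–8: 1/2.
All other pairs contribute 0.
Summing the contributions gives betweenness(3) = 4.

4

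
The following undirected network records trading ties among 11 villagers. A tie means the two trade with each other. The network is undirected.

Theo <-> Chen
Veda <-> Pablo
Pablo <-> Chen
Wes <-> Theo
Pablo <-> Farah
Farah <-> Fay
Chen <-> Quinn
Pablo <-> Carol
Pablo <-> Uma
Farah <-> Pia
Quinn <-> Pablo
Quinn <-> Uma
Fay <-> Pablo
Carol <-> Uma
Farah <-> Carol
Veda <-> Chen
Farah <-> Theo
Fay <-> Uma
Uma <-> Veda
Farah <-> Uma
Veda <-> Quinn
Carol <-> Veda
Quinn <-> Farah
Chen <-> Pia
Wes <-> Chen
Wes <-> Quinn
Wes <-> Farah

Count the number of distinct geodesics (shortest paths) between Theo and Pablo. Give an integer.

The shortest distance is 2. The length-2 paths are: Theo–Farah–Pablo; Theo–Chen–Pablo.
That gives 2 distinct shortest paths.

2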